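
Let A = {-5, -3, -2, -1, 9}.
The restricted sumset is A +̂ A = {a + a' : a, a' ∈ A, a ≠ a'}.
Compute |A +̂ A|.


Restricted sumset: A +̂ A = {a + a' : a ∈ A, a' ∈ A, a ≠ a'}.
Equivalently, take A + A and drop any sum 2a that is achievable ONLY as a + a for a ∈ A (i.e. sums representable only with equal summands).
Enumerate pairs (a, a') with a < a' (symmetric, so each unordered pair gives one sum; this covers all a ≠ a'):
  -5 + -3 = -8
  -5 + -2 = -7
  -5 + -1 = -6
  -5 + 9 = 4
  -3 + -2 = -5
  -3 + -1 = -4
  -3 + 9 = 6
  -2 + -1 = -3
  -2 + 9 = 7
  -1 + 9 = 8
Collected distinct sums: {-8, -7, -6, -5, -4, -3, 4, 6, 7, 8}
|A +̂ A| = 10
(Reference bound: |A +̂ A| ≥ 2|A| - 3 for |A| ≥ 2, with |A| = 5 giving ≥ 7.)

|A +̂ A| = 10


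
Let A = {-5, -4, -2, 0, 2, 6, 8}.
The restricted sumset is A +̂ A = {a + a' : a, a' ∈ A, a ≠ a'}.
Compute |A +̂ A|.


Restricted sumset: A +̂ A = {a + a' : a ∈ A, a' ∈ A, a ≠ a'}.
Equivalently, take A + A and drop any sum 2a that is achievable ONLY as a + a for a ∈ A (i.e. sums representable only with equal summands).
Enumerate pairs (a, a') with a < a' (symmetric, so each unordered pair gives one sum; this covers all a ≠ a'):
  -5 + -4 = -9
  -5 + -2 = -7
  -5 + 0 = -5
  -5 + 2 = -3
  -5 + 6 = 1
  -5 + 8 = 3
  -4 + -2 = -6
  -4 + 0 = -4
  -4 + 2 = -2
  -4 + 6 = 2
  -4 + 8 = 4
  -2 + 0 = -2
  -2 + 2 = 0
  -2 + 6 = 4
  -2 + 8 = 6
  0 + 2 = 2
  0 + 6 = 6
  0 + 8 = 8
  2 + 6 = 8
  2 + 8 = 10
  6 + 8 = 14
Collected distinct sums: {-9, -7, -6, -5, -4, -3, -2, 0, 1, 2, 3, 4, 6, 8, 10, 14}
|A +̂ A| = 16
(Reference bound: |A +̂ A| ≥ 2|A| - 3 for |A| ≥ 2, with |A| = 7 giving ≥ 11.)

|A +̂ A| = 16


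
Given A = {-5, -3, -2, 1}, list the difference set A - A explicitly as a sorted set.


A - A = {a - a' : a, a' ∈ A}.
Compute a - a' for each ordered pair (a, a'):
a = -5: -5--5=0, -5--3=-2, -5--2=-3, -5-1=-6
a = -3: -3--5=2, -3--3=0, -3--2=-1, -3-1=-4
a = -2: -2--5=3, -2--3=1, -2--2=0, -2-1=-3
a = 1: 1--5=6, 1--3=4, 1--2=3, 1-1=0
Collecting distinct values (and noting 0 appears from a-a):
A - A = {-6, -4, -3, -2, -1, 0, 1, 2, 3, 4, 6}
|A - A| = 11

A - A = {-6, -4, -3, -2, -1, 0, 1, 2, 3, 4, 6}


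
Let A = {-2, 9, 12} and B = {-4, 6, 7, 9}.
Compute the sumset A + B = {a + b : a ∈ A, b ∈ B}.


A + B = {a + b : a ∈ A, b ∈ B}.
Enumerate all |A|·|B| = 3·4 = 12 pairs (a, b) and collect distinct sums.
a = -2: -2+-4=-6, -2+6=4, -2+7=5, -2+9=7
a = 9: 9+-4=5, 9+6=15, 9+7=16, 9+9=18
a = 12: 12+-4=8, 12+6=18, 12+7=19, 12+9=21
Collecting distinct sums: A + B = {-6, 4, 5, 7, 8, 15, 16, 18, 19, 21}
|A + B| = 10

A + B = {-6, 4, 5, 7, 8, 15, 16, 18, 19, 21}


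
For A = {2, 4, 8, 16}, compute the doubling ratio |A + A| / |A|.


|A| = 4.
Compute A + A by enumerating all 16 pairs.
A + A = {4, 6, 8, 10, 12, 16, 18, 20, 24, 32}, so |A + A| = 10.
K = |A + A| / |A| = 10/4 = 5/2 ≈ 2.5000.
Reference: AP of size 4 gives K = 7/4 ≈ 1.7500; a fully generic set of size 4 gives K ≈ 2.5000.

|A| = 4, |A + A| = 10, K = 10/4 = 5/2.


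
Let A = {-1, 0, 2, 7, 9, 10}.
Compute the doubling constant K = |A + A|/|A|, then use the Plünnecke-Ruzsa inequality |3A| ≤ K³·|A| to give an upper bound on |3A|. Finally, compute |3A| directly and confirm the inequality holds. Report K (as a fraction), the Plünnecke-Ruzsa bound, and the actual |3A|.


|A| = 6.
Step 1: Compute A + A by enumerating all 36 pairs.
A + A = {-2, -1, 0, 1, 2, 4, 6, 7, 8, 9, 10, 11, 12, 14, 16, 17, 18, 19, 20}, so |A + A| = 19.
Step 2: Doubling constant K = |A + A|/|A| = 19/6 = 19/6 ≈ 3.1667.
Step 3: Plünnecke-Ruzsa gives |3A| ≤ K³·|A| = (3.1667)³ · 6 ≈ 190.5278.
Step 4: Compute 3A = A + A + A directly by enumerating all triples (a,b,c) ∈ A³; |3A| = 34.
Step 5: Check 34 ≤ 190.5278? Yes ✓.

K = 19/6, Plünnecke-Ruzsa bound K³|A| ≈ 190.5278, |3A| = 34, inequality holds.


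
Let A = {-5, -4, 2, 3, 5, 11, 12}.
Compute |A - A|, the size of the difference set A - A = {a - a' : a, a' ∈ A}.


A - A = {a - a' : a, a' ∈ A}; |A| = 7.
Bounds: 2|A|-1 ≤ |A - A| ≤ |A|² - |A| + 1, i.e. 13 ≤ |A - A| ≤ 43.
Note: 0 ∈ A - A always (from a - a). The set is symmetric: if d ∈ A - A then -d ∈ A - A.
Enumerate nonzero differences d = a - a' with a > a' (then include -d):
Positive differences: {1, 2, 3, 6, 7, 8, 9, 10, 15, 16, 17}
Full difference set: {0} ∪ (positive diffs) ∪ (negative diffs).
|A - A| = 1 + 2·11 = 23 (matches direct enumeration: 23).

|A - A| = 23


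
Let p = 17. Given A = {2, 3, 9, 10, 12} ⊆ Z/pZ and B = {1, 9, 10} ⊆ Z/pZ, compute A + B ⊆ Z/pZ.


Work in Z/17Z: reduce every sum a + b modulo 17.
Enumerate all 15 pairs:
a = 2: 2+1=3, 2+9=11, 2+10=12
a = 3: 3+1=4, 3+9=12, 3+10=13
a = 9: 9+1=10, 9+9=1, 9+10=2
a = 10: 10+1=11, 10+9=2, 10+10=3
a = 12: 12+1=13, 12+9=4, 12+10=5
Distinct residues collected: {1, 2, 3, 4, 5, 10, 11, 12, 13}
|A + B| = 9 (out of 17 total residues).

A + B = {1, 2, 3, 4, 5, 10, 11, 12, 13}


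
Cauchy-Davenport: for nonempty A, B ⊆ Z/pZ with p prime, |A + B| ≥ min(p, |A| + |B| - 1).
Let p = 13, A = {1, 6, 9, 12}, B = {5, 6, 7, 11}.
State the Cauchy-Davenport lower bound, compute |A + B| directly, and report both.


Cauchy-Davenport: |A + B| ≥ min(p, |A| + |B| - 1) for A, B nonempty in Z/pZ.
|A| = 4, |B| = 4, p = 13.
CD lower bound = min(13, 4 + 4 - 1) = min(13, 7) = 7.
Compute A + B mod 13 directly:
a = 1: 1+5=6, 1+6=7, 1+7=8, 1+11=12
a = 6: 6+5=11, 6+6=12, 6+7=0, 6+11=4
a = 9: 9+5=1, 9+6=2, 9+7=3, 9+11=7
a = 12: 12+5=4, 12+6=5, 12+7=6, 12+11=10
A + B = {0, 1, 2, 3, 4, 5, 6, 7, 8, 10, 11, 12}, so |A + B| = 12.
Verify: 12 ≥ 7? Yes ✓.

CD lower bound = 7, actual |A + B| = 12.


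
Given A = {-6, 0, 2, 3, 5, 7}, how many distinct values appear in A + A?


A + A = {a + a' : a, a' ∈ A}; |A| = 6.
General bounds: 2|A| - 1 ≤ |A + A| ≤ |A|(|A|+1)/2, i.e. 11 ≤ |A + A| ≤ 21.
Lower bound 2|A|-1 is attained iff A is an arithmetic progression.
Enumerate sums a + a' for a ≤ a' (symmetric, so this suffices):
a = -6: -6+-6=-12, -6+0=-6, -6+2=-4, -6+3=-3, -6+5=-1, -6+7=1
a = 0: 0+0=0, 0+2=2, 0+3=3, 0+5=5, 0+7=7
a = 2: 2+2=4, 2+3=5, 2+5=7, 2+7=9
a = 3: 3+3=6, 3+5=8, 3+7=10
a = 5: 5+5=10, 5+7=12
a = 7: 7+7=14
Distinct sums: {-12, -6, -4, -3, -1, 0, 1, 2, 3, 4, 5, 6, 7, 8, 9, 10, 12, 14}
|A + A| = 18

|A + A| = 18


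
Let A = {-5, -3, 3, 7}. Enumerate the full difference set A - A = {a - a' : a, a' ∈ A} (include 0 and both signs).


A - A = {a - a' : a, a' ∈ A}.
Compute a - a' for each ordered pair (a, a'):
a = -5: -5--5=0, -5--3=-2, -5-3=-8, -5-7=-12
a = -3: -3--5=2, -3--3=0, -3-3=-6, -3-7=-10
a = 3: 3--5=8, 3--3=6, 3-3=0, 3-7=-4
a = 7: 7--5=12, 7--3=10, 7-3=4, 7-7=0
Collecting distinct values (and noting 0 appears from a-a):
A - A = {-12, -10, -8, -6, -4, -2, 0, 2, 4, 6, 8, 10, 12}
|A - A| = 13

A - A = {-12, -10, -8, -6, -4, -2, 0, 2, 4, 6, 8, 10, 12}


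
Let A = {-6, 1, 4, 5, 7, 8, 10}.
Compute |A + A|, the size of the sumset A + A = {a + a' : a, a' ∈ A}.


A + A = {a + a' : a, a' ∈ A}; |A| = 7.
General bounds: 2|A| - 1 ≤ |A + A| ≤ |A|(|A|+1)/2, i.e. 13 ≤ |A + A| ≤ 28.
Lower bound 2|A|-1 is attained iff A is an arithmetic progression.
Enumerate sums a + a' for a ≤ a' (symmetric, so this suffices):
a = -6: -6+-6=-12, -6+1=-5, -6+4=-2, -6+5=-1, -6+7=1, -6+8=2, -6+10=4
a = 1: 1+1=2, 1+4=5, 1+5=6, 1+7=8, 1+8=9, 1+10=11
a = 4: 4+4=8, 4+5=9, 4+7=11, 4+8=12, 4+10=14
a = 5: 5+5=10, 5+7=12, 5+8=13, 5+10=15
a = 7: 7+7=14, 7+8=15, 7+10=17
a = 8: 8+8=16, 8+10=18
a = 10: 10+10=20
Distinct sums: {-12, -5, -2, -1, 1, 2, 4, 5, 6, 8, 9, 10, 11, 12, 13, 14, 15, 16, 17, 18, 20}
|A + A| = 21

|A + A| = 21


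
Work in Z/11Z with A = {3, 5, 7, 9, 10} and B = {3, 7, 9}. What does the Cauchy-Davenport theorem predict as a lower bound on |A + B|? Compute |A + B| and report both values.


Cauchy-Davenport: |A + B| ≥ min(p, |A| + |B| - 1) for A, B nonempty in Z/pZ.
|A| = 5, |B| = 3, p = 11.
CD lower bound = min(11, 5 + 3 - 1) = min(11, 7) = 7.
Compute A + B mod 11 directly:
a = 3: 3+3=6, 3+7=10, 3+9=1
a = 5: 5+3=8, 5+7=1, 5+9=3
a = 7: 7+3=10, 7+7=3, 7+9=5
a = 9: 9+3=1, 9+7=5, 9+9=7
a = 10: 10+3=2, 10+7=6, 10+9=8
A + B = {1, 2, 3, 5, 6, 7, 8, 10}, so |A + B| = 8.
Verify: 8 ≥ 7? Yes ✓.

CD lower bound = 7, actual |A + B| = 8.


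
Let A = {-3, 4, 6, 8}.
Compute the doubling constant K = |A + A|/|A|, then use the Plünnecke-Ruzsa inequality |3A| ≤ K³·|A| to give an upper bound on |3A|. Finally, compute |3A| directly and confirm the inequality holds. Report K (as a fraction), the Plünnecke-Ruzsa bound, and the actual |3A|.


|A| = 4.
Step 1: Compute A + A by enumerating all 16 pairs.
A + A = {-6, 1, 3, 5, 8, 10, 12, 14, 16}, so |A + A| = 9.
Step 2: Doubling constant K = |A + A|/|A| = 9/4 = 9/4 ≈ 2.2500.
Step 3: Plünnecke-Ruzsa gives |3A| ≤ K³·|A| = (2.2500)³ · 4 ≈ 45.5625.
Step 4: Compute 3A = A + A + A directly by enumerating all triples (a,b,c) ∈ A³; |3A| = 16.
Step 5: Check 16 ≤ 45.5625? Yes ✓.

K = 9/4, Plünnecke-Ruzsa bound K³|A| ≈ 45.5625, |3A| = 16, inequality holds.


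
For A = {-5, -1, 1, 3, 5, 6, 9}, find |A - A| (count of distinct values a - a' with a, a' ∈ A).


A - A = {a - a' : a, a' ∈ A}; |A| = 7.
Bounds: 2|A|-1 ≤ |A - A| ≤ |A|² - |A| + 1, i.e. 13 ≤ |A - A| ≤ 43.
Note: 0 ∈ A - A always (from a - a). The set is symmetric: if d ∈ A - A then -d ∈ A - A.
Enumerate nonzero differences d = a - a' with a > a' (then include -d):
Positive differences: {1, 2, 3, 4, 5, 6, 7, 8, 10, 11, 14}
Full difference set: {0} ∪ (positive diffs) ∪ (negative diffs).
|A - A| = 1 + 2·11 = 23 (matches direct enumeration: 23).

|A - A| = 23


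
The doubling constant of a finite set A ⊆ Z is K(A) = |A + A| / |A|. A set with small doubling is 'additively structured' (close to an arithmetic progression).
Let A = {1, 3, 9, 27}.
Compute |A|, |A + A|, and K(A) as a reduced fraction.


|A| = 4.
Compute A + A by enumerating all 16 pairs.
A + A = {2, 4, 6, 10, 12, 18, 28, 30, 36, 54}, so |A + A| = 10.
K = |A + A| / |A| = 10/4 = 5/2 ≈ 2.5000.
Reference: AP of size 4 gives K = 7/4 ≈ 1.7500; a fully generic set of size 4 gives K ≈ 2.5000.

|A| = 4, |A + A| = 10, K = 10/4 = 5/2.


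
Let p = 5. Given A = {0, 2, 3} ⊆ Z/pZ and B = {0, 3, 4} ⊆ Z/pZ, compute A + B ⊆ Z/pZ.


Work in Z/5Z: reduce every sum a + b modulo 5.
Enumerate all 9 pairs:
a = 0: 0+0=0, 0+3=3, 0+4=4
a = 2: 2+0=2, 2+3=0, 2+4=1
a = 3: 3+0=3, 3+3=1, 3+4=2
Distinct residues collected: {0, 1, 2, 3, 4}
|A + B| = 5 (out of 5 total residues).

A + B = {0, 1, 2, 3, 4}


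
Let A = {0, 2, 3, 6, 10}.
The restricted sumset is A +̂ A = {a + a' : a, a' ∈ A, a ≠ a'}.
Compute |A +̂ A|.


Restricted sumset: A +̂ A = {a + a' : a ∈ A, a' ∈ A, a ≠ a'}.
Equivalently, take A + A and drop any sum 2a that is achievable ONLY as a + a for a ∈ A (i.e. sums representable only with equal summands).
Enumerate pairs (a, a') with a < a' (symmetric, so each unordered pair gives one sum; this covers all a ≠ a'):
  0 + 2 = 2
  0 + 3 = 3
  0 + 6 = 6
  0 + 10 = 10
  2 + 3 = 5
  2 + 6 = 8
  2 + 10 = 12
  3 + 6 = 9
  3 + 10 = 13
  6 + 10 = 16
Collected distinct sums: {2, 3, 5, 6, 8, 9, 10, 12, 13, 16}
|A +̂ A| = 10
(Reference bound: |A +̂ A| ≥ 2|A| - 3 for |A| ≥ 2, with |A| = 5 giving ≥ 7.)

|A +̂ A| = 10


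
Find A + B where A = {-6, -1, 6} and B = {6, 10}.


A + B = {a + b : a ∈ A, b ∈ B}.
Enumerate all |A|·|B| = 3·2 = 6 pairs (a, b) and collect distinct sums.
a = -6: -6+6=0, -6+10=4
a = -1: -1+6=5, -1+10=9
a = 6: 6+6=12, 6+10=16
Collecting distinct sums: A + B = {0, 4, 5, 9, 12, 16}
|A + B| = 6

A + B = {0, 4, 5, 9, 12, 16}


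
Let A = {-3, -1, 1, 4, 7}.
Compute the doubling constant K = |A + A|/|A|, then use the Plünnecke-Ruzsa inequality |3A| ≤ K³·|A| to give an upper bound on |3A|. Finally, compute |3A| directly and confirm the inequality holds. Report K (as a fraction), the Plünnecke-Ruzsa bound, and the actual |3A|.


|A| = 5.
Step 1: Compute A + A by enumerating all 25 pairs.
A + A = {-6, -4, -2, 0, 1, 2, 3, 4, 5, 6, 8, 11, 14}, so |A + A| = 13.
Step 2: Doubling constant K = |A + A|/|A| = 13/5 = 13/5 ≈ 2.6000.
Step 3: Plünnecke-Ruzsa gives |3A| ≤ K³·|A| = (2.6000)³ · 5 ≈ 87.8800.
Step 4: Compute 3A = A + A + A directly by enumerating all triples (a,b,c) ∈ A³; |3A| = 23.
Step 5: Check 23 ≤ 87.8800? Yes ✓.

K = 13/5, Plünnecke-Ruzsa bound K³|A| ≈ 87.8800, |3A| = 23, inequality holds.


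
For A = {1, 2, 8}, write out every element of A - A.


A - A = {a - a' : a, a' ∈ A}.
Compute a - a' for each ordered pair (a, a'):
a = 1: 1-1=0, 1-2=-1, 1-8=-7
a = 2: 2-1=1, 2-2=0, 2-8=-6
a = 8: 8-1=7, 8-2=6, 8-8=0
Collecting distinct values (and noting 0 appears from a-a):
A - A = {-7, -6, -1, 0, 1, 6, 7}
|A - A| = 7

A - A = {-7, -6, -1, 0, 1, 6, 7}


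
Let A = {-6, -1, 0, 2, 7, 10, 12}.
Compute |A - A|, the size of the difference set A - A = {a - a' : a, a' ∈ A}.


A - A = {a - a' : a, a' ∈ A}; |A| = 7.
Bounds: 2|A|-1 ≤ |A - A| ≤ |A|² - |A| + 1, i.e. 13 ≤ |A - A| ≤ 43.
Note: 0 ∈ A - A always (from a - a). The set is symmetric: if d ∈ A - A then -d ∈ A - A.
Enumerate nonzero differences d = a - a' with a > a' (then include -d):
Positive differences: {1, 2, 3, 5, 6, 7, 8, 10, 11, 12, 13, 16, 18}
Full difference set: {0} ∪ (positive diffs) ∪ (negative diffs).
|A - A| = 1 + 2·13 = 27 (matches direct enumeration: 27).

|A - A| = 27


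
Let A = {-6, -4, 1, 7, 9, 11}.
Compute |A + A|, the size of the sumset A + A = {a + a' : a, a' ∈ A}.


A + A = {a + a' : a, a' ∈ A}; |A| = 6.
General bounds: 2|A| - 1 ≤ |A + A| ≤ |A|(|A|+1)/2, i.e. 11 ≤ |A + A| ≤ 21.
Lower bound 2|A|-1 is attained iff A is an arithmetic progression.
Enumerate sums a + a' for a ≤ a' (symmetric, so this suffices):
a = -6: -6+-6=-12, -6+-4=-10, -6+1=-5, -6+7=1, -6+9=3, -6+11=5
a = -4: -4+-4=-8, -4+1=-3, -4+7=3, -4+9=5, -4+11=7
a = 1: 1+1=2, 1+7=8, 1+9=10, 1+11=12
a = 7: 7+7=14, 7+9=16, 7+11=18
a = 9: 9+9=18, 9+11=20
a = 11: 11+11=22
Distinct sums: {-12, -10, -8, -5, -3, 1, 2, 3, 5, 7, 8, 10, 12, 14, 16, 18, 20, 22}
|A + A| = 18

|A + A| = 18


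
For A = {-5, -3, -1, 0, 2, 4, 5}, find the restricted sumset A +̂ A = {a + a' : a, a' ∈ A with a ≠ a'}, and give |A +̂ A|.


Restricted sumset: A +̂ A = {a + a' : a ∈ A, a' ∈ A, a ≠ a'}.
Equivalently, take A + A and drop any sum 2a that is achievable ONLY as a + a for a ∈ A (i.e. sums representable only with equal summands).
Enumerate pairs (a, a') with a < a' (symmetric, so each unordered pair gives one sum; this covers all a ≠ a'):
  -5 + -3 = -8
  -5 + -1 = -6
  -5 + 0 = -5
  -5 + 2 = -3
  -5 + 4 = -1
  -5 + 5 = 0
  -3 + -1 = -4
  -3 + 0 = -3
  -3 + 2 = -1
  -3 + 4 = 1
  -3 + 5 = 2
  -1 + 0 = -1
  -1 + 2 = 1
  -1 + 4 = 3
  -1 + 5 = 4
  0 + 2 = 2
  0 + 4 = 4
  0 + 5 = 5
  2 + 4 = 6
  2 + 5 = 7
  4 + 5 = 9
Collected distinct sums: {-8, -6, -5, -4, -3, -1, 0, 1, 2, 3, 4, 5, 6, 7, 9}
|A +̂ A| = 15
(Reference bound: |A +̂ A| ≥ 2|A| - 3 for |A| ≥ 2, with |A| = 7 giving ≥ 11.)

|A +̂ A| = 15


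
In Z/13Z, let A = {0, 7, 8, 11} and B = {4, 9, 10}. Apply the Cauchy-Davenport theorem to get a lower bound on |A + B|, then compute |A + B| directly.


Cauchy-Davenport: |A + B| ≥ min(p, |A| + |B| - 1) for A, B nonempty in Z/pZ.
|A| = 4, |B| = 3, p = 13.
CD lower bound = min(13, 4 + 3 - 1) = min(13, 6) = 6.
Compute A + B mod 13 directly:
a = 0: 0+4=4, 0+9=9, 0+10=10
a = 7: 7+4=11, 7+9=3, 7+10=4
a = 8: 8+4=12, 8+9=4, 8+10=5
a = 11: 11+4=2, 11+9=7, 11+10=8
A + B = {2, 3, 4, 5, 7, 8, 9, 10, 11, 12}, so |A + B| = 10.
Verify: 10 ≥ 6? Yes ✓.

CD lower bound = 6, actual |A + B| = 10.


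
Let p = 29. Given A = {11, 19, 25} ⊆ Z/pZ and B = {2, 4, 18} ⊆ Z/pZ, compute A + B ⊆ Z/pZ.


Work in Z/29Z: reduce every sum a + b modulo 29.
Enumerate all 9 pairs:
a = 11: 11+2=13, 11+4=15, 11+18=0
a = 19: 19+2=21, 19+4=23, 19+18=8
a = 25: 25+2=27, 25+4=0, 25+18=14
Distinct residues collected: {0, 8, 13, 14, 15, 21, 23, 27}
|A + B| = 8 (out of 29 total residues).

A + B = {0, 8, 13, 14, 15, 21, 23, 27}


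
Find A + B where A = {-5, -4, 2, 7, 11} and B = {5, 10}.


A + B = {a + b : a ∈ A, b ∈ B}.
Enumerate all |A|·|B| = 5·2 = 10 pairs (a, b) and collect distinct sums.
a = -5: -5+5=0, -5+10=5
a = -4: -4+5=1, -4+10=6
a = 2: 2+5=7, 2+10=12
a = 7: 7+5=12, 7+10=17
a = 11: 11+5=16, 11+10=21
Collecting distinct sums: A + B = {0, 1, 5, 6, 7, 12, 16, 17, 21}
|A + B| = 9

A + B = {0, 1, 5, 6, 7, 12, 16, 17, 21}


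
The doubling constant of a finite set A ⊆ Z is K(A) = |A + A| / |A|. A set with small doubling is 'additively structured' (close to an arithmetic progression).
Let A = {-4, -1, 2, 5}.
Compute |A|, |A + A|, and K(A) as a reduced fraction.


|A| = 4.
Compute A + A by enumerating all 16 pairs.
A + A = {-8, -5, -2, 1, 4, 7, 10}, so |A + A| = 7.
K = |A + A| / |A| = 7/4 (already in lowest terms) ≈ 1.7500.
Reference: AP of size 4 gives K = 7/4 ≈ 1.7500; a fully generic set of size 4 gives K ≈ 2.5000.

|A| = 4, |A + A| = 7, K = 7/4.


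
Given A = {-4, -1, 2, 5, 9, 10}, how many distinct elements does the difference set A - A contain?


A - A = {a - a' : a, a' ∈ A}; |A| = 6.
Bounds: 2|A|-1 ≤ |A - A| ≤ |A|² - |A| + 1, i.e. 11 ≤ |A - A| ≤ 31.
Note: 0 ∈ A - A always (from a - a). The set is symmetric: if d ∈ A - A then -d ∈ A - A.
Enumerate nonzero differences d = a - a' with a > a' (then include -d):
Positive differences: {1, 3, 4, 5, 6, 7, 8, 9, 10, 11, 13, 14}
Full difference set: {0} ∪ (positive diffs) ∪ (negative diffs).
|A - A| = 1 + 2·12 = 25 (matches direct enumeration: 25).

|A - A| = 25


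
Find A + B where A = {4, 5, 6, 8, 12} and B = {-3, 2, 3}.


A + B = {a + b : a ∈ A, b ∈ B}.
Enumerate all |A|·|B| = 5·3 = 15 pairs (a, b) and collect distinct sums.
a = 4: 4+-3=1, 4+2=6, 4+3=7
a = 5: 5+-3=2, 5+2=7, 5+3=8
a = 6: 6+-3=3, 6+2=8, 6+3=9
a = 8: 8+-3=5, 8+2=10, 8+3=11
a = 12: 12+-3=9, 12+2=14, 12+3=15
Collecting distinct sums: A + B = {1, 2, 3, 5, 6, 7, 8, 9, 10, 11, 14, 15}
|A + B| = 12

A + B = {1, 2, 3, 5, 6, 7, 8, 9, 10, 11, 14, 15}


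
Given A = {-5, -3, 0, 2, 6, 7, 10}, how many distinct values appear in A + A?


A + A = {a + a' : a, a' ∈ A}; |A| = 7.
General bounds: 2|A| - 1 ≤ |A + A| ≤ |A|(|A|+1)/2, i.e. 13 ≤ |A + A| ≤ 28.
Lower bound 2|A|-1 is attained iff A is an arithmetic progression.
Enumerate sums a + a' for a ≤ a' (symmetric, so this suffices):
a = -5: -5+-5=-10, -5+-3=-8, -5+0=-5, -5+2=-3, -5+6=1, -5+7=2, -5+10=5
a = -3: -3+-3=-6, -3+0=-3, -3+2=-1, -3+6=3, -3+7=4, -3+10=7
a = 0: 0+0=0, 0+2=2, 0+6=6, 0+7=7, 0+10=10
a = 2: 2+2=4, 2+6=8, 2+7=9, 2+10=12
a = 6: 6+6=12, 6+7=13, 6+10=16
a = 7: 7+7=14, 7+10=17
a = 10: 10+10=20
Distinct sums: {-10, -8, -6, -5, -3, -1, 0, 1, 2, 3, 4, 5, 6, 7, 8, 9, 10, 12, 13, 14, 16, 17, 20}
|A + A| = 23

|A + A| = 23


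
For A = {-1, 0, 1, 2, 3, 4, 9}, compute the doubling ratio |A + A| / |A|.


|A| = 7.
Compute A + A by enumerating all 49 pairs.
A + A = {-2, -1, 0, 1, 2, 3, 4, 5, 6, 7, 8, 9, 10, 11, 12, 13, 18}, so |A + A| = 17.
K = |A + A| / |A| = 17/7 (already in lowest terms) ≈ 2.4286.
Reference: AP of size 7 gives K = 13/7 ≈ 1.8571; a fully generic set of size 7 gives K ≈ 4.0000.

|A| = 7, |A + A| = 17, K = 17/7.


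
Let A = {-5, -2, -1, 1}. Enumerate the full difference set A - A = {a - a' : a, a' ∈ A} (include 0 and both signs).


A - A = {a - a' : a, a' ∈ A}.
Compute a - a' for each ordered pair (a, a'):
a = -5: -5--5=0, -5--2=-3, -5--1=-4, -5-1=-6
a = -2: -2--5=3, -2--2=0, -2--1=-1, -2-1=-3
a = -1: -1--5=4, -1--2=1, -1--1=0, -1-1=-2
a = 1: 1--5=6, 1--2=3, 1--1=2, 1-1=0
Collecting distinct values (and noting 0 appears from a-a):
A - A = {-6, -4, -3, -2, -1, 0, 1, 2, 3, 4, 6}
|A - A| = 11

A - A = {-6, -4, -3, -2, -1, 0, 1, 2, 3, 4, 6}


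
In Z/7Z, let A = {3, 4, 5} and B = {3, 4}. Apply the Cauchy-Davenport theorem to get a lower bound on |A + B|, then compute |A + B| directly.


Cauchy-Davenport: |A + B| ≥ min(p, |A| + |B| - 1) for A, B nonempty in Z/pZ.
|A| = 3, |B| = 2, p = 7.
CD lower bound = min(7, 3 + 2 - 1) = min(7, 4) = 4.
Compute A + B mod 7 directly:
a = 3: 3+3=6, 3+4=0
a = 4: 4+3=0, 4+4=1
a = 5: 5+3=1, 5+4=2
A + B = {0, 1, 2, 6}, so |A + B| = 4.
Verify: 4 ≥ 4? Yes ✓.

CD lower bound = 4, actual |A + B| = 4.


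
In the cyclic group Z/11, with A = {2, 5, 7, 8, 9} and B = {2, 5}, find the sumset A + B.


Work in Z/11Z: reduce every sum a + b modulo 11.
Enumerate all 10 pairs:
a = 2: 2+2=4, 2+5=7
a = 5: 5+2=7, 5+5=10
a = 7: 7+2=9, 7+5=1
a = 8: 8+2=10, 8+5=2
a = 9: 9+2=0, 9+5=3
Distinct residues collected: {0, 1, 2, 3, 4, 7, 9, 10}
|A + B| = 8 (out of 11 total residues).

A + B = {0, 1, 2, 3, 4, 7, 9, 10}


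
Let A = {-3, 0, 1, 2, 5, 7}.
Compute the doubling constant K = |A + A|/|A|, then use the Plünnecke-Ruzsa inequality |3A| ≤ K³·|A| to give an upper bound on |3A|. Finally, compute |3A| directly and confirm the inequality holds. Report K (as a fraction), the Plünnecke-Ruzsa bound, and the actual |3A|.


|A| = 6.
Step 1: Compute A + A by enumerating all 36 pairs.
A + A = {-6, -3, -2, -1, 0, 1, 2, 3, 4, 5, 6, 7, 8, 9, 10, 12, 14}, so |A + A| = 17.
Step 2: Doubling constant K = |A + A|/|A| = 17/6 = 17/6 ≈ 2.8333.
Step 3: Plünnecke-Ruzsa gives |3A| ≤ K³·|A| = (2.8333)³ · 6 ≈ 136.4722.
Step 4: Compute 3A = A + A + A directly by enumerating all triples (a,b,c) ∈ A³; |3A| = 27.
Step 5: Check 27 ≤ 136.4722? Yes ✓.

K = 17/6, Plünnecke-Ruzsa bound K³|A| ≈ 136.4722, |3A| = 27, inequality holds.


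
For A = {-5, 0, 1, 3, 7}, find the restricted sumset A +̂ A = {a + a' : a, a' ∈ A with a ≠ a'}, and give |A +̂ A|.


Restricted sumset: A +̂ A = {a + a' : a ∈ A, a' ∈ A, a ≠ a'}.
Equivalently, take A + A and drop any sum 2a that is achievable ONLY as a + a for a ∈ A (i.e. sums representable only with equal summands).
Enumerate pairs (a, a') with a < a' (symmetric, so each unordered pair gives one sum; this covers all a ≠ a'):
  -5 + 0 = -5
  -5 + 1 = -4
  -5 + 3 = -2
  -5 + 7 = 2
  0 + 1 = 1
  0 + 3 = 3
  0 + 7 = 7
  1 + 3 = 4
  1 + 7 = 8
  3 + 7 = 10
Collected distinct sums: {-5, -4, -2, 1, 2, 3, 4, 7, 8, 10}
|A +̂ A| = 10
(Reference bound: |A +̂ A| ≥ 2|A| - 3 for |A| ≥ 2, with |A| = 5 giving ≥ 7.)

|A +̂ A| = 10


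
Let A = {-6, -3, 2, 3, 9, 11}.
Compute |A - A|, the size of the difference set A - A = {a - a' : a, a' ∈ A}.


A - A = {a - a' : a, a' ∈ A}; |A| = 6.
Bounds: 2|A|-1 ≤ |A - A| ≤ |A|² - |A| + 1, i.e. 11 ≤ |A - A| ≤ 31.
Note: 0 ∈ A - A always (from a - a). The set is symmetric: if d ∈ A - A then -d ∈ A - A.
Enumerate nonzero differences d = a - a' with a > a' (then include -d):
Positive differences: {1, 2, 3, 5, 6, 7, 8, 9, 12, 14, 15, 17}
Full difference set: {0} ∪ (positive diffs) ∪ (negative diffs).
|A - A| = 1 + 2·12 = 25 (matches direct enumeration: 25).

|A - A| = 25


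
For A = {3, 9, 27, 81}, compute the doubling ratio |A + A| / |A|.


|A| = 4.
Compute A + A by enumerating all 16 pairs.
A + A = {6, 12, 18, 30, 36, 54, 84, 90, 108, 162}, so |A + A| = 10.
K = |A + A| / |A| = 10/4 = 5/2 ≈ 2.5000.
Reference: AP of size 4 gives K = 7/4 ≈ 1.7500; a fully generic set of size 4 gives K ≈ 2.5000.

|A| = 4, |A + A| = 10, K = 10/4 = 5/2.


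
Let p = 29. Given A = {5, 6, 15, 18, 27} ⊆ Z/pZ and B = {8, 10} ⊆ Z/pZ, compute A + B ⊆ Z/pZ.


Work in Z/29Z: reduce every sum a + b modulo 29.
Enumerate all 10 pairs:
a = 5: 5+8=13, 5+10=15
a = 6: 6+8=14, 6+10=16
a = 15: 15+8=23, 15+10=25
a = 18: 18+8=26, 18+10=28
a = 27: 27+8=6, 27+10=8
Distinct residues collected: {6, 8, 13, 14, 15, 16, 23, 25, 26, 28}
|A + B| = 10 (out of 29 total residues).

A + B = {6, 8, 13, 14, 15, 16, 23, 25, 26, 28}


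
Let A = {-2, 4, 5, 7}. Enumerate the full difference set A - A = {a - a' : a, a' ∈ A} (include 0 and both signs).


A - A = {a - a' : a, a' ∈ A}.
Compute a - a' for each ordered pair (a, a'):
a = -2: -2--2=0, -2-4=-6, -2-5=-7, -2-7=-9
a = 4: 4--2=6, 4-4=0, 4-5=-1, 4-7=-3
a = 5: 5--2=7, 5-4=1, 5-5=0, 5-7=-2
a = 7: 7--2=9, 7-4=3, 7-5=2, 7-7=0
Collecting distinct values (and noting 0 appears from a-a):
A - A = {-9, -7, -6, -3, -2, -1, 0, 1, 2, 3, 6, 7, 9}
|A - A| = 13

A - A = {-9, -7, -6, -3, -2, -1, 0, 1, 2, 3, 6, 7, 9}


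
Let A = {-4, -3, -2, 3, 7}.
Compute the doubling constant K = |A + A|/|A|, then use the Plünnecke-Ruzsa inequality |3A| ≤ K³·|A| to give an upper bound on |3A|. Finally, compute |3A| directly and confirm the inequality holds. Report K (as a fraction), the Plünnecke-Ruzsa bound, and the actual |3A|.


|A| = 5.
Step 1: Compute A + A by enumerating all 25 pairs.
A + A = {-8, -7, -6, -5, -4, -1, 0, 1, 3, 4, 5, 6, 10, 14}, so |A + A| = 14.
Step 2: Doubling constant K = |A + A|/|A| = 14/5 = 14/5 ≈ 2.8000.
Step 3: Plünnecke-Ruzsa gives |3A| ≤ K³·|A| = (2.8000)³ · 5 ≈ 109.7600.
Step 4: Compute 3A = A + A + A directly by enumerating all triples (a,b,c) ∈ A³; |3A| = 27.
Step 5: Check 27 ≤ 109.7600? Yes ✓.

K = 14/5, Plünnecke-Ruzsa bound K³|A| ≈ 109.7600, |3A| = 27, inequality holds.


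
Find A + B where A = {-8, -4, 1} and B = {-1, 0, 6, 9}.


A + B = {a + b : a ∈ A, b ∈ B}.
Enumerate all |A|·|B| = 3·4 = 12 pairs (a, b) and collect distinct sums.
a = -8: -8+-1=-9, -8+0=-8, -8+6=-2, -8+9=1
a = -4: -4+-1=-5, -4+0=-4, -4+6=2, -4+9=5
a = 1: 1+-1=0, 1+0=1, 1+6=7, 1+9=10
Collecting distinct sums: A + B = {-9, -8, -5, -4, -2, 0, 1, 2, 5, 7, 10}
|A + B| = 11

A + B = {-9, -8, -5, -4, -2, 0, 1, 2, 5, 7, 10}


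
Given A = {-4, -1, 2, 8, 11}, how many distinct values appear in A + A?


A + A = {a + a' : a, a' ∈ A}; |A| = 5.
General bounds: 2|A| - 1 ≤ |A + A| ≤ |A|(|A|+1)/2, i.e. 9 ≤ |A + A| ≤ 15.
Lower bound 2|A|-1 is attained iff A is an arithmetic progression.
Enumerate sums a + a' for a ≤ a' (symmetric, so this suffices):
a = -4: -4+-4=-8, -4+-1=-5, -4+2=-2, -4+8=4, -4+11=7
a = -1: -1+-1=-2, -1+2=1, -1+8=7, -1+11=10
a = 2: 2+2=4, 2+8=10, 2+11=13
a = 8: 8+8=16, 8+11=19
a = 11: 11+11=22
Distinct sums: {-8, -5, -2, 1, 4, 7, 10, 13, 16, 19, 22}
|A + A| = 11

|A + A| = 11


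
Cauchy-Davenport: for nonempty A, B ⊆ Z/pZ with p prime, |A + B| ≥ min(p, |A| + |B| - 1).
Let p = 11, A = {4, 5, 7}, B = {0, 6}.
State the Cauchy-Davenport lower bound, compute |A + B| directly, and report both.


Cauchy-Davenport: |A + B| ≥ min(p, |A| + |B| - 1) for A, B nonempty in Z/pZ.
|A| = 3, |B| = 2, p = 11.
CD lower bound = min(11, 3 + 2 - 1) = min(11, 4) = 4.
Compute A + B mod 11 directly:
a = 4: 4+0=4, 4+6=10
a = 5: 5+0=5, 5+6=0
a = 7: 7+0=7, 7+6=2
A + B = {0, 2, 4, 5, 7, 10}, so |A + B| = 6.
Verify: 6 ≥ 4? Yes ✓.

CD lower bound = 4, actual |A + B| = 6.


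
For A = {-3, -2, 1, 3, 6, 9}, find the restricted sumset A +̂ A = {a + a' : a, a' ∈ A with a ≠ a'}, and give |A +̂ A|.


Restricted sumset: A +̂ A = {a + a' : a ∈ A, a' ∈ A, a ≠ a'}.
Equivalently, take A + A and drop any sum 2a that is achievable ONLY as a + a for a ∈ A (i.e. sums representable only with equal summands).
Enumerate pairs (a, a') with a < a' (symmetric, so each unordered pair gives one sum; this covers all a ≠ a'):
  -3 + -2 = -5
  -3 + 1 = -2
  -3 + 3 = 0
  -3 + 6 = 3
  -3 + 9 = 6
  -2 + 1 = -1
  -2 + 3 = 1
  -2 + 6 = 4
  -2 + 9 = 7
  1 + 3 = 4
  1 + 6 = 7
  1 + 9 = 10
  3 + 6 = 9
  3 + 9 = 12
  6 + 9 = 15
Collected distinct sums: {-5, -2, -1, 0, 1, 3, 4, 6, 7, 9, 10, 12, 15}
|A +̂ A| = 13
(Reference bound: |A +̂ A| ≥ 2|A| - 3 for |A| ≥ 2, with |A| = 6 giving ≥ 9.)

|A +̂ A| = 13


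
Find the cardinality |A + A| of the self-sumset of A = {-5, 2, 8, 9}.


A + A = {a + a' : a, a' ∈ A}; |A| = 4.
General bounds: 2|A| - 1 ≤ |A + A| ≤ |A|(|A|+1)/2, i.e. 7 ≤ |A + A| ≤ 10.
Lower bound 2|A|-1 is attained iff A is an arithmetic progression.
Enumerate sums a + a' for a ≤ a' (symmetric, so this suffices):
a = -5: -5+-5=-10, -5+2=-3, -5+8=3, -5+9=4
a = 2: 2+2=4, 2+8=10, 2+9=11
a = 8: 8+8=16, 8+9=17
a = 9: 9+9=18
Distinct sums: {-10, -3, 3, 4, 10, 11, 16, 17, 18}
|A + A| = 9

|A + A| = 9


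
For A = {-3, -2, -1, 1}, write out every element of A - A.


A - A = {a - a' : a, a' ∈ A}.
Compute a - a' for each ordered pair (a, a'):
a = -3: -3--3=0, -3--2=-1, -3--1=-2, -3-1=-4
a = -2: -2--3=1, -2--2=0, -2--1=-1, -2-1=-3
a = -1: -1--3=2, -1--2=1, -1--1=0, -1-1=-2
a = 1: 1--3=4, 1--2=3, 1--1=2, 1-1=0
Collecting distinct values (and noting 0 appears from a-a):
A - A = {-4, -3, -2, -1, 0, 1, 2, 3, 4}
|A - A| = 9

A - A = {-4, -3, -2, -1, 0, 1, 2, 3, 4}


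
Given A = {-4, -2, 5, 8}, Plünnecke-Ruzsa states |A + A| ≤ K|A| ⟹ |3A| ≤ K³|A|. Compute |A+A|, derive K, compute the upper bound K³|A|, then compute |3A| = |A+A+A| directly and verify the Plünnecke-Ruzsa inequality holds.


|A| = 4.
Step 1: Compute A + A by enumerating all 16 pairs.
A + A = {-8, -6, -4, 1, 3, 4, 6, 10, 13, 16}, so |A + A| = 10.
Step 2: Doubling constant K = |A + A|/|A| = 10/4 = 10/4 ≈ 2.5000.
Step 3: Plünnecke-Ruzsa gives |3A| ≤ K³·|A| = (2.5000)³ · 4 ≈ 62.5000.
Step 4: Compute 3A = A + A + A directly by enumerating all triples (a,b,c) ∈ A³; |3A| = 20.
Step 5: Check 20 ≤ 62.5000? Yes ✓.

K = 10/4, Plünnecke-Ruzsa bound K³|A| ≈ 62.5000, |3A| = 20, inequality holds.


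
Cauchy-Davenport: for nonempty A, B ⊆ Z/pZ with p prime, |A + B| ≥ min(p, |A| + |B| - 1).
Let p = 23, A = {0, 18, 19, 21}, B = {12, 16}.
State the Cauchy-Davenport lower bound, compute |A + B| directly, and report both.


Cauchy-Davenport: |A + B| ≥ min(p, |A| + |B| - 1) for A, B nonempty in Z/pZ.
|A| = 4, |B| = 2, p = 23.
CD lower bound = min(23, 4 + 2 - 1) = min(23, 5) = 5.
Compute A + B mod 23 directly:
a = 0: 0+12=12, 0+16=16
a = 18: 18+12=7, 18+16=11
a = 19: 19+12=8, 19+16=12
a = 21: 21+12=10, 21+16=14
A + B = {7, 8, 10, 11, 12, 14, 16}, so |A + B| = 7.
Verify: 7 ≥ 5? Yes ✓.

CD lower bound = 5, actual |A + B| = 7.


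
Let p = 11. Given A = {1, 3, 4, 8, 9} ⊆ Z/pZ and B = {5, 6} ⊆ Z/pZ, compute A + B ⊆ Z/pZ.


Work in Z/11Z: reduce every sum a + b modulo 11.
Enumerate all 10 pairs:
a = 1: 1+5=6, 1+6=7
a = 3: 3+5=8, 3+6=9
a = 4: 4+5=9, 4+6=10
a = 8: 8+5=2, 8+6=3
a = 9: 9+5=3, 9+6=4
Distinct residues collected: {2, 3, 4, 6, 7, 8, 9, 10}
|A + B| = 8 (out of 11 total residues).

A + B = {2, 3, 4, 6, 7, 8, 9, 10}


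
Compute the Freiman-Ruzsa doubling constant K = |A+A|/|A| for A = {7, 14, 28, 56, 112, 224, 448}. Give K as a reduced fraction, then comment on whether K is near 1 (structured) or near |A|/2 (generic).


|A| = 7.
Compute A + A by enumerating all 49 pairs.
A + A = {14, 21, 28, 35, 42, 56, 63, 70, 84, 112, 119, 126, 140, 168, 224, 231, 238, 252, 280, 336, 448, 455, 462, 476, 504, 560, 672, 896}, so |A + A| = 28.
K = |A + A| / |A| = 28/7 = 4/1 ≈ 4.0000.
Reference: AP of size 7 gives K = 13/7 ≈ 1.8571; a fully generic set of size 7 gives K ≈ 4.0000.

|A| = 7, |A + A| = 28, K = 28/7 = 4/1.


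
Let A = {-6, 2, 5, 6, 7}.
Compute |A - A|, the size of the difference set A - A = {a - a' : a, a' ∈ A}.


A - A = {a - a' : a, a' ∈ A}; |A| = 5.
Bounds: 2|A|-1 ≤ |A - A| ≤ |A|² - |A| + 1, i.e. 9 ≤ |A - A| ≤ 21.
Note: 0 ∈ A - A always (from a - a). The set is symmetric: if d ∈ A - A then -d ∈ A - A.
Enumerate nonzero differences d = a - a' with a > a' (then include -d):
Positive differences: {1, 2, 3, 4, 5, 8, 11, 12, 13}
Full difference set: {0} ∪ (positive diffs) ∪ (negative diffs).
|A - A| = 1 + 2·9 = 19 (matches direct enumeration: 19).

|A - A| = 19


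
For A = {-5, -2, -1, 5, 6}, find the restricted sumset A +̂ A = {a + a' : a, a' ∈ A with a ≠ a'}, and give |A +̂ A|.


Restricted sumset: A +̂ A = {a + a' : a ∈ A, a' ∈ A, a ≠ a'}.
Equivalently, take A + A and drop any sum 2a that is achievable ONLY as a + a for a ∈ A (i.e. sums representable only with equal summands).
Enumerate pairs (a, a') with a < a' (symmetric, so each unordered pair gives one sum; this covers all a ≠ a'):
  -5 + -2 = -7
  -5 + -1 = -6
  -5 + 5 = 0
  -5 + 6 = 1
  -2 + -1 = -3
  -2 + 5 = 3
  -2 + 6 = 4
  -1 + 5 = 4
  -1 + 6 = 5
  5 + 6 = 11
Collected distinct sums: {-7, -6, -3, 0, 1, 3, 4, 5, 11}
|A +̂ A| = 9
(Reference bound: |A +̂ A| ≥ 2|A| - 3 for |A| ≥ 2, with |A| = 5 giving ≥ 7.)

|A +̂ A| = 9


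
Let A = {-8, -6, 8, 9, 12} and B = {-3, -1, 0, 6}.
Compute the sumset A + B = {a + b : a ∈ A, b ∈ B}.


A + B = {a + b : a ∈ A, b ∈ B}.
Enumerate all |A|·|B| = 5·4 = 20 pairs (a, b) and collect distinct sums.
a = -8: -8+-3=-11, -8+-1=-9, -8+0=-8, -8+6=-2
a = -6: -6+-3=-9, -6+-1=-7, -6+0=-6, -6+6=0
a = 8: 8+-3=5, 8+-1=7, 8+0=8, 8+6=14
a = 9: 9+-3=6, 9+-1=8, 9+0=9, 9+6=15
a = 12: 12+-3=9, 12+-1=11, 12+0=12, 12+6=18
Collecting distinct sums: A + B = {-11, -9, -8, -7, -6, -2, 0, 5, 6, 7, 8, 9, 11, 12, 14, 15, 18}
|A + B| = 17

A + B = {-11, -9, -8, -7, -6, -2, 0, 5, 6, 7, 8, 9, 11, 12, 14, 15, 18}


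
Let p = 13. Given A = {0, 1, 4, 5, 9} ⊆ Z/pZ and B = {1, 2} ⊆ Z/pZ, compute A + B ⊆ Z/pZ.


Work in Z/13Z: reduce every sum a + b modulo 13.
Enumerate all 10 pairs:
a = 0: 0+1=1, 0+2=2
a = 1: 1+1=2, 1+2=3
a = 4: 4+1=5, 4+2=6
a = 5: 5+1=6, 5+2=7
a = 9: 9+1=10, 9+2=11
Distinct residues collected: {1, 2, 3, 5, 6, 7, 10, 11}
|A + B| = 8 (out of 13 total residues).

A + B = {1, 2, 3, 5, 6, 7, 10, 11}


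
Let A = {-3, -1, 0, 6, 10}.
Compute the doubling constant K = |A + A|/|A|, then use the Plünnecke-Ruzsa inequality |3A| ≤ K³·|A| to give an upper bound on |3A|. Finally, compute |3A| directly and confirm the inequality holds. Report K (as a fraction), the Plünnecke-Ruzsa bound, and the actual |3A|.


|A| = 5.
Step 1: Compute A + A by enumerating all 25 pairs.
A + A = {-6, -4, -3, -2, -1, 0, 3, 5, 6, 7, 9, 10, 12, 16, 20}, so |A + A| = 15.
Step 2: Doubling constant K = |A + A|/|A| = 15/5 = 15/5 ≈ 3.0000.
Step 3: Plünnecke-Ruzsa gives |3A| ≤ K³·|A| = (3.0000)³ · 5 ≈ 135.0000.
Step 4: Compute 3A = A + A + A directly by enumerating all triples (a,b,c) ∈ A³; |3A| = 30.
Step 5: Check 30 ≤ 135.0000? Yes ✓.

K = 15/5, Plünnecke-Ruzsa bound K³|A| ≈ 135.0000, |3A| = 30, inequality holds.


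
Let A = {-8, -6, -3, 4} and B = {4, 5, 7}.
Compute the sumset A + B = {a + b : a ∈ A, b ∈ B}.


A + B = {a + b : a ∈ A, b ∈ B}.
Enumerate all |A|·|B| = 4·3 = 12 pairs (a, b) and collect distinct sums.
a = -8: -8+4=-4, -8+5=-3, -8+7=-1
a = -6: -6+4=-2, -6+5=-1, -6+7=1
a = -3: -3+4=1, -3+5=2, -3+7=4
a = 4: 4+4=8, 4+5=9, 4+7=11
Collecting distinct sums: A + B = {-4, -3, -2, -1, 1, 2, 4, 8, 9, 11}
|A + B| = 10

A + B = {-4, -3, -2, -1, 1, 2, 4, 8, 9, 11}


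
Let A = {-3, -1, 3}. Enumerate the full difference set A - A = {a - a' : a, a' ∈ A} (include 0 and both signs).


A - A = {a - a' : a, a' ∈ A}.
Compute a - a' for each ordered pair (a, a'):
a = -3: -3--3=0, -3--1=-2, -3-3=-6
a = -1: -1--3=2, -1--1=0, -1-3=-4
a = 3: 3--3=6, 3--1=4, 3-3=0
Collecting distinct values (and noting 0 appears from a-a):
A - A = {-6, -4, -2, 0, 2, 4, 6}
|A - A| = 7

A - A = {-6, -4, -2, 0, 2, 4, 6}


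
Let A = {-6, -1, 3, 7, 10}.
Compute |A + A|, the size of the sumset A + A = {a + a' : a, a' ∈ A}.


A + A = {a + a' : a, a' ∈ A}; |A| = 5.
General bounds: 2|A| - 1 ≤ |A + A| ≤ |A|(|A|+1)/2, i.e. 9 ≤ |A + A| ≤ 15.
Lower bound 2|A|-1 is attained iff A is an arithmetic progression.
Enumerate sums a + a' for a ≤ a' (symmetric, so this suffices):
a = -6: -6+-6=-12, -6+-1=-7, -6+3=-3, -6+7=1, -6+10=4
a = -1: -1+-1=-2, -1+3=2, -1+7=6, -1+10=9
a = 3: 3+3=6, 3+7=10, 3+10=13
a = 7: 7+7=14, 7+10=17
a = 10: 10+10=20
Distinct sums: {-12, -7, -3, -2, 1, 2, 4, 6, 9, 10, 13, 14, 17, 20}
|A + A| = 14

|A + A| = 14


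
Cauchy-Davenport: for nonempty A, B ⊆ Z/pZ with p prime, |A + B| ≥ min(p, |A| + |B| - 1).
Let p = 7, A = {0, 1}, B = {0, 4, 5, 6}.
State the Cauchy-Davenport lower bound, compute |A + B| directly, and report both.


Cauchy-Davenport: |A + B| ≥ min(p, |A| + |B| - 1) for A, B nonempty in Z/pZ.
|A| = 2, |B| = 4, p = 7.
CD lower bound = min(7, 2 + 4 - 1) = min(7, 5) = 5.
Compute A + B mod 7 directly:
a = 0: 0+0=0, 0+4=4, 0+5=5, 0+6=6
a = 1: 1+0=1, 1+4=5, 1+5=6, 1+6=0
A + B = {0, 1, 4, 5, 6}, so |A + B| = 5.
Verify: 5 ≥ 5? Yes ✓.

CD lower bound = 5, actual |A + B| = 5.


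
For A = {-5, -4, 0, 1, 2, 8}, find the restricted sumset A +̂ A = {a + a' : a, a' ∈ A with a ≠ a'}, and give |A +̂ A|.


Restricted sumset: A +̂ A = {a + a' : a ∈ A, a' ∈ A, a ≠ a'}.
Equivalently, take A + A and drop any sum 2a that is achievable ONLY as a + a for a ∈ A (i.e. sums representable only with equal summands).
Enumerate pairs (a, a') with a < a' (symmetric, so each unordered pair gives one sum; this covers all a ≠ a'):
  -5 + -4 = -9
  -5 + 0 = -5
  -5 + 1 = -4
  -5 + 2 = -3
  -5 + 8 = 3
  -4 + 0 = -4
  -4 + 1 = -3
  -4 + 2 = -2
  -4 + 8 = 4
  0 + 1 = 1
  0 + 2 = 2
  0 + 8 = 8
  1 + 2 = 3
  1 + 8 = 9
  2 + 8 = 10
Collected distinct sums: {-9, -5, -4, -3, -2, 1, 2, 3, 4, 8, 9, 10}
|A +̂ A| = 12
(Reference bound: |A +̂ A| ≥ 2|A| - 3 for |A| ≥ 2, with |A| = 6 giving ≥ 9.)

|A +̂ A| = 12


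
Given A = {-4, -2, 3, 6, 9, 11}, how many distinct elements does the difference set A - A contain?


A - A = {a - a' : a, a' ∈ A}; |A| = 6.
Bounds: 2|A|-1 ≤ |A - A| ≤ |A|² - |A| + 1, i.e. 11 ≤ |A - A| ≤ 31.
Note: 0 ∈ A - A always (from a - a). The set is symmetric: if d ∈ A - A then -d ∈ A - A.
Enumerate nonzero differences d = a - a' with a > a' (then include -d):
Positive differences: {2, 3, 5, 6, 7, 8, 10, 11, 13, 15}
Full difference set: {0} ∪ (positive diffs) ∪ (negative diffs).
|A - A| = 1 + 2·10 = 21 (matches direct enumeration: 21).

|A - A| = 21


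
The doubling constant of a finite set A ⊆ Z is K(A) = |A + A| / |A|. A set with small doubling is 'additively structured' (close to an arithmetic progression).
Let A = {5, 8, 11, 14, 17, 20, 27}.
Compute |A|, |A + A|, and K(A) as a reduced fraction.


|A| = 7.
Compute A + A by enumerating all 49 pairs.
A + A = {10, 13, 16, 19, 22, 25, 28, 31, 32, 34, 35, 37, 38, 40, 41, 44, 47, 54}, so |A + A| = 18.
K = |A + A| / |A| = 18/7 (already in lowest terms) ≈ 2.5714.
Reference: AP of size 7 gives K = 13/7 ≈ 1.8571; a fully generic set of size 7 gives K ≈ 4.0000.

|A| = 7, |A + A| = 18, K = 18/7.


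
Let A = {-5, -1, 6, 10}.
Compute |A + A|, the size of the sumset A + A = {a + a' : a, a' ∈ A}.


A + A = {a + a' : a, a' ∈ A}; |A| = 4.
General bounds: 2|A| - 1 ≤ |A + A| ≤ |A|(|A|+1)/2, i.e. 7 ≤ |A + A| ≤ 10.
Lower bound 2|A|-1 is attained iff A is an arithmetic progression.
Enumerate sums a + a' for a ≤ a' (symmetric, so this suffices):
a = -5: -5+-5=-10, -5+-1=-6, -5+6=1, -5+10=5
a = -1: -1+-1=-2, -1+6=5, -1+10=9
a = 6: 6+6=12, 6+10=16
a = 10: 10+10=20
Distinct sums: {-10, -6, -2, 1, 5, 9, 12, 16, 20}
|A + A| = 9

|A + A| = 9


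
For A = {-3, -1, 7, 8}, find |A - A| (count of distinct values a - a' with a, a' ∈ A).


A - A = {a - a' : a, a' ∈ A}; |A| = 4.
Bounds: 2|A|-1 ≤ |A - A| ≤ |A|² - |A| + 1, i.e. 7 ≤ |A - A| ≤ 13.
Note: 0 ∈ A - A always (from a - a). The set is symmetric: if d ∈ A - A then -d ∈ A - A.
Enumerate nonzero differences d = a - a' with a > a' (then include -d):
Positive differences: {1, 2, 8, 9, 10, 11}
Full difference set: {0} ∪ (positive diffs) ∪ (negative diffs).
|A - A| = 1 + 2·6 = 13 (matches direct enumeration: 13).

|A - A| = 13


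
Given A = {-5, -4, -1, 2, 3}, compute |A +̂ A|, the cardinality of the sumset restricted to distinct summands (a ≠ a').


Restricted sumset: A +̂ A = {a + a' : a ∈ A, a' ∈ A, a ≠ a'}.
Equivalently, take A + A and drop any sum 2a that is achievable ONLY as a + a for a ∈ A (i.e. sums representable only with equal summands).
Enumerate pairs (a, a') with a < a' (symmetric, so each unordered pair gives one sum; this covers all a ≠ a'):
  -5 + -4 = -9
  -5 + -1 = -6
  -5 + 2 = -3
  -5 + 3 = -2
  -4 + -1 = -5
  -4 + 2 = -2
  -4 + 3 = -1
  -1 + 2 = 1
  -1 + 3 = 2
  2 + 3 = 5
Collected distinct sums: {-9, -6, -5, -3, -2, -1, 1, 2, 5}
|A +̂ A| = 9
(Reference bound: |A +̂ A| ≥ 2|A| - 3 for |A| ≥ 2, with |A| = 5 giving ≥ 7.)

|A +̂ A| = 9
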